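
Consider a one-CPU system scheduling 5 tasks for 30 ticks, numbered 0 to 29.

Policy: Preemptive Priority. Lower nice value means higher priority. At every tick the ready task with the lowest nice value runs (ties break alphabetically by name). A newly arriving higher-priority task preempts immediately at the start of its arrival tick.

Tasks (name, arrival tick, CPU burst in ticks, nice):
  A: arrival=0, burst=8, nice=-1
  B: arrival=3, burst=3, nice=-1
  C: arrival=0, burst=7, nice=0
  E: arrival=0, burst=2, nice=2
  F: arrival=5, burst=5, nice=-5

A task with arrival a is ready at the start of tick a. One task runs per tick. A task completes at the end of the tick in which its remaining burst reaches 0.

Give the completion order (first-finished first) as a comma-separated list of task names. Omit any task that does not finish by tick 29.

t=0: ready={A,C,E} → run A
t=1: ready={A,C,E} → run A
t=2: ready={A,C,E} → run A
t=3: ready={A,B,C,E} → run A
t=4: ready={A,B,C,E} → run A
t=5: ready={A,B,C,E,F} → run F
t=6: ready={A,B,C,E,F} → run F
t=7: ready={A,B,C,E,F} → run F
t=8: ready={A,B,C,E,F} → run F
t=9: ready={A,B,C,E,F} → run F
t=10: ready={A,B,C,E} → run A
t=11: ready={A,B,C,E} → run A
t=12: ready={A,B,C,E} → run A
t=13: ready={B,C,E} → run B
t=14: ready={B,C,E} → run B
t=15: ready={B,C,E} → run B
t=16: ready={C,E} → run C
t=17: ready={C,E} → run C
t=18: ready={C,E} → run C
t=19: ready={C,E} → run C
t=20: ready={C,E} → run C
t=21: ready={C,E} → run C
t=22: ready={C,E} → run C
t=23: ready={E} → run E
t=24: ready={E} → run E
t=25: (idle)
t=26: (idle)
t=27: (idle)
t=28: (idle)
t=29: (idle)

completion order = F, A, B, C, E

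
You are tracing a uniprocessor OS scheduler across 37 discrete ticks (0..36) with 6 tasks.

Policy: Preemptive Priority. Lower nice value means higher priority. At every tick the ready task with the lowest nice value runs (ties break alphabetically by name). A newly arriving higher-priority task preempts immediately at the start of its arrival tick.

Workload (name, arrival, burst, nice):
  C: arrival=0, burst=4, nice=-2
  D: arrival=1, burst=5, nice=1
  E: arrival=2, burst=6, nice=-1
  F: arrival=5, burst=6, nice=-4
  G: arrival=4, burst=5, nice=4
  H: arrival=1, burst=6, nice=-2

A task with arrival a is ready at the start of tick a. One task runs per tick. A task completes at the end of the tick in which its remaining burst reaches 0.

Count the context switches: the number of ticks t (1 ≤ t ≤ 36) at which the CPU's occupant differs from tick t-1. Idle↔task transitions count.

t=0: ready={C} → run C
t=1: ready={C,D,H} → run C
t=2: ready={C,D,E,H} → run C
t=3: ready={C,D,E,H} → run C
t=4: ready={D,E,G,H} → run H
t=5: ready={D,E,F,G,H} → run F
t=6: ready={D,E,F,G,H} → run F
t=7: ready={D,E,F,G,H} → run F
t=8: ready={D,E,F,G,H} → run F
t=9: ready={D,E,F,G,H} → run F
t=10: ready={D,E,F,G,H} → run F
t=11: ready={D,E,G,H} → run H
t=12: ready={D,E,G,H} → run H
t=13: ready={D,E,G,H} → run H
t=14: ready={D,E,G,H} → run H
t=15: ready={D,E,G,H} → run H
t=16: ready={D,E,G} → run E
t=17: ready={D,E,G} → run E
t=18: ready={D,E,G} → run E
t=19: ready={D,E,G} → run E
t=20: ready={D,E,G} → run E
t=21: ready={D,E,G} → run E
t=22: ready={D,G} → run D
t=23: ready={D,G} → run D
t=24: ready={D,G} → run D
t=25: ready={D,G} → run D
t=26: ready={D,G} → run D
t=27: ready={G} → run G
t=28: ready={G} → run G
t=29: ready={G} → run G
t=30: ready={G} → run G
t=31: ready={G} → run G
t=32: (idle)
t=33: (idle)
t=34: (idle)
t=35: (idle)
t=36: (idle)

context switches = 7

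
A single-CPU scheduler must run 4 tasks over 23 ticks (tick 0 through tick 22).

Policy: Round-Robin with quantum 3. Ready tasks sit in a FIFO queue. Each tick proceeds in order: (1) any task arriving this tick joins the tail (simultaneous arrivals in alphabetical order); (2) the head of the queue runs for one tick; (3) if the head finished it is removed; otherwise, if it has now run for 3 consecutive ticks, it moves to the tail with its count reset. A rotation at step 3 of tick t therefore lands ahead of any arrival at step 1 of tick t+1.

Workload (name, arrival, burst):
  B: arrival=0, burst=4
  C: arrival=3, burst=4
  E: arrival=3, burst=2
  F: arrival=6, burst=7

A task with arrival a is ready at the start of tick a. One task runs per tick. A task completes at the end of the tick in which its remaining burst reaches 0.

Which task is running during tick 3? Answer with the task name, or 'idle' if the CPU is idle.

t=0: queue=[B] q_used=0 → run B
t=1: queue=[B] q_used=1 → run B
t=2: queue=[B] q_used=2 → run B
t=3: queue=[B,C,E] q_used=0 → run B
t=4: queue=[C,E] q_used=0 → run C
t=5: queue=[C,E] q_used=1 → run C
t=6: queue=[C,E,F] q_used=2 → run C
t=7: queue=[E,F,C] q_used=0 → run E
t=8: queue=[E,F,C] q_used=1 → run E
t=9: queue=[F,C] q_used=0 → run F
t=10: queue=[F,C] q_used=1 → run F
t=11: queue=[F,C] q_used=2 → run F
t=12: queue=[C,F] q_used=0 → run C
t=13: queue=[F] q_used=0 → run F
t=14: queue=[F] q_used=1 → run F
t=15: queue=[F] q_used=2 → run F
t=16: queue=[F] q_used=0 → run F
t=17: (idle)
t=18: (idle)
t=19: (idle)
t=20: (idle)
t=21: (idle)
t=22: (idle)

running at tick 3 = B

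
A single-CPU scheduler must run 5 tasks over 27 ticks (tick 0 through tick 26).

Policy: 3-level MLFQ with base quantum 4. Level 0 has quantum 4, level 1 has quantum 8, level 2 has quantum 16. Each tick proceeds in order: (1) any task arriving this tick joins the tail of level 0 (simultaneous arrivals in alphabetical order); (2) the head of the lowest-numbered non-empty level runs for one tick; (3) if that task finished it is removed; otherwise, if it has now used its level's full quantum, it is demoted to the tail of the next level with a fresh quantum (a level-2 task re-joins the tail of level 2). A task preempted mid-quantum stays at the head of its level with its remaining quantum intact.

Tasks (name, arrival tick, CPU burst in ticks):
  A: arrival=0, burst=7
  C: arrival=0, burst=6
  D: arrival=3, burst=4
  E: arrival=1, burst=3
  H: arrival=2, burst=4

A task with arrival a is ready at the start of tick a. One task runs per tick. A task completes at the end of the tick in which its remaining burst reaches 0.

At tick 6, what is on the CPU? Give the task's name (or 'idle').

t=0: L0/L1/L2 = AC/-/- → run A
t=1: L0/L1/L2 = ACE/-/- → run A
t=2: L0/L1/L2 = ACEH/-/- → run A
t=3: L0/L1/L2 = ACEHD/-/- → run A
t=4: L0/L1/L2 = CEHD/A/- → run C
t=5: L0/L1/L2 = CEHD/A/- → run C
t=6: L0/L1/L2 = CEHD/A/- → run C
t=7: L0/L1/L2 = CEHD/A/- → run C
t=8: L0/L1/L2 = EHD/AC/- → run E
t=9: L0/L1/L2 = EHD/AC/- → run E
t=10: L0/L1/L2 = EHD/AC/- → run E
t=11: L0/L1/L2 = HD/AC/- → run H
t=12: L0/L1/L2 = HD/AC/- → run H
t=13: L0/L1/L2 = HD/AC/- → run H
t=14: L0/L1/L2 = HD/AC/- → run H
t=15: L0/L1/L2 = D/AC/- → run D
t=16: L0/L1/L2 = D/AC/- → run D
t=17: L0/L1/L2 = D/AC/- → run D
t=18: L0/L1/L2 = D/AC/- → run D
t=19: L0/L1/L2 = -/AC/- → run A
t=20: L0/L1/L2 = -/AC/- → run A
t=21: L0/L1/L2 = -/AC/- → run A
t=22: L0/L1/L2 = -/C/- → run C
t=23: L0/L1/L2 = -/C/- → run C
t=24: (idle)
t=25: (idle)
t=26: (idle)

running at tick 6 = C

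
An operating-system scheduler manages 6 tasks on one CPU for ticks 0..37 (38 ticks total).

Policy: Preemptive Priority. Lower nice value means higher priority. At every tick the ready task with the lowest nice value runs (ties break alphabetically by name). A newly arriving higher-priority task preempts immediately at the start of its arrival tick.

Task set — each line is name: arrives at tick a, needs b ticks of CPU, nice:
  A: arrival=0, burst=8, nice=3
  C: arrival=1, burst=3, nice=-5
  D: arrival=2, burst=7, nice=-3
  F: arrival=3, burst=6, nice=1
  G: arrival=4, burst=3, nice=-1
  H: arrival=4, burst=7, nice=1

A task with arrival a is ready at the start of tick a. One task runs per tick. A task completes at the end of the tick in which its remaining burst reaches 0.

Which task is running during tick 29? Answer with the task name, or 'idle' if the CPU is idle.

running at tick 29 = A

t=0: ready={A} → run A
t=1: ready={A,C} → run C
t=2: ready={A,C,D} → run C
t=3: ready={A,C,D,F} → run C
t=4: ready={A,D,F,G,H} → run D
t=5: ready={A,D,F,G,H} → run D
t=6: ready={A,D,F,G,H} → run D
t=7: ready={A,D,F,G,H} → run D
t=8: ready={A,D,F,G,H} → run D
t=9: ready={A,D,F,G,H} → run D
t=10: ready={A,D,F,G,H} → run D
t=11: ready={A,F,G,H} → run G
t=12: ready={A,F,G,H} → run G
t=13: ready={A,F,G,H} → run G
t=14: ready={A,F,H} → run F
t=15: ready={A,F,H} → run F
t=16: ready={A,F,H} → run F
t=17: ready={A,F,H} → run F
t=18: ready={A,F,H} → run F
t=19: ready={A,F,H} → run F
t=20: ready={A,H} → run H
t=21: ready={A,H} → run H
t=22: ready={A,H} → run H
t=23: ready={A,H} → run H
t=24: ready={A,H} → run H
t=25: ready={A,H} → run H
t=26: ready={A,H} → run H
t=27: ready={A} → run A
t=28: ready={A} → run A
t=29: ready={A} → run A
t=30: ready={A} → run A
t=31: ready={A} → run A
t=32: ready={A} → run A
t=33: ready={A} → run A
t=34: (idle)
t=35: (idle)
t=36: (idle)
t=37: (idle)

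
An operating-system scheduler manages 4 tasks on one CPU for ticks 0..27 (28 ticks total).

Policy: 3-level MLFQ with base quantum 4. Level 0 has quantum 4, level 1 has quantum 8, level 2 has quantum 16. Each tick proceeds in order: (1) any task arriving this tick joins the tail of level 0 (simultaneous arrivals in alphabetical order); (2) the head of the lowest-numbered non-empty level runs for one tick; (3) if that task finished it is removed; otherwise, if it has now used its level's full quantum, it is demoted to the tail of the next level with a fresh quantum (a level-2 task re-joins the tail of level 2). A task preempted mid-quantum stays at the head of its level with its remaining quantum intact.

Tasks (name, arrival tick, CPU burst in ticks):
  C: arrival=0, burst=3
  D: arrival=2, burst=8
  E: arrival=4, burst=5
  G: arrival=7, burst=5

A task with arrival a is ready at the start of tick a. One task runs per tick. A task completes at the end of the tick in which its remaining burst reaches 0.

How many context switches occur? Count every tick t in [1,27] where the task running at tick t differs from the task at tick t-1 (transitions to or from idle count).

t=0: L0/L1/L2 = C/-/- → run C
t=1: L0/L1/L2 = C/-/- → run C
t=2: L0/L1/L2 = CD/-/- → run C
t=3: L0/L1/L2 = D/-/- → run D
t=4: L0/L1/L2 = DE/-/- → run D
t=5: L0/L1/L2 = DE/-/- → run D
t=6: L0/L1/L2 = DE/-/- → run D
t=7: L0/L1/L2 = EG/D/- → run E
t=8: L0/L1/L2 = EG/D/- → run E
t=9: L0/L1/L2 = EG/D/- → run E
t=10: L0/L1/L2 = EG/D/- → run E
t=11: L0/L1/L2 = G/DE/- → run G
t=12: L0/L1/L2 = G/DE/- → run G
t=13: L0/L1/L2 = G/DE/- → run G
t=14: L0/L1/L2 = G/DE/- → run G
t=15: L0/L1/L2 = -/DEG/- → run D
t=16: L0/L1/L2 = -/DEG/- → run D
t=17: L0/L1/L2 = -/DEG/- → run D
t=18: L0/L1/L2 = -/DEG/- → run D
t=19: L0/L1/L2 = -/EG/- → run E
t=20: L0/L1/L2 = -/G/- → run G
t=21: (idle)
t=22: (idle)
t=23: (idle)
t=24: (idle)
t=25: (idle)
t=26: (idle)
t=27: (idle)

context switches = 7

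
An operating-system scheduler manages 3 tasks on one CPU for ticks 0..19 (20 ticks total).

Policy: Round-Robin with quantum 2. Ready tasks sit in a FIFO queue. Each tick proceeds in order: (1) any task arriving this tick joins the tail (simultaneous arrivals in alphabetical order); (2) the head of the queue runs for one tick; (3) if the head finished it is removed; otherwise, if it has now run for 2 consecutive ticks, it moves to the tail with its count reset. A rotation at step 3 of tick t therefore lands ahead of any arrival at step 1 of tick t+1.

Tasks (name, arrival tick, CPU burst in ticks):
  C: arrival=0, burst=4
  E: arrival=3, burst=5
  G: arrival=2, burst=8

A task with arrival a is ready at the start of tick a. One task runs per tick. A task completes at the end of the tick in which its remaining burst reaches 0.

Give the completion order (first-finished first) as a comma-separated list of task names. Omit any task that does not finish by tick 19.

completion order = C, E, G

t=0: queue=[C] q_used=0 → run C
t=1: queue=[C] q_used=1 → run C
t=2: queue=[C,G] q_used=0 → run C
t=3: queue=[C,G,E] q_used=1 → run C
t=4: queue=[G,E] q_used=0 → run G
t=5: queue=[G,E] q_used=1 → run G
t=6: queue=[E,G] q_used=0 → run E
t=7: queue=[E,G] q_used=1 → run E
t=8: queue=[G,E] q_used=0 → run G
t=9: queue=[G,E] q_used=1 → run G
t=10: queue=[E,G] q_used=0 → run E
t=11: queue=[E,G] q_used=1 → run E
t=12: queue=[G,E] q_used=0 → run G
t=13: queue=[G,E] q_used=1 → run G
t=14: queue=[E,G] q_used=0 → run E
t=15: queue=[G] q_used=0 → run G
t=16: queue=[G] q_used=1 → run G
t=17: (idle)
t=18: (idle)
t=19: (idle)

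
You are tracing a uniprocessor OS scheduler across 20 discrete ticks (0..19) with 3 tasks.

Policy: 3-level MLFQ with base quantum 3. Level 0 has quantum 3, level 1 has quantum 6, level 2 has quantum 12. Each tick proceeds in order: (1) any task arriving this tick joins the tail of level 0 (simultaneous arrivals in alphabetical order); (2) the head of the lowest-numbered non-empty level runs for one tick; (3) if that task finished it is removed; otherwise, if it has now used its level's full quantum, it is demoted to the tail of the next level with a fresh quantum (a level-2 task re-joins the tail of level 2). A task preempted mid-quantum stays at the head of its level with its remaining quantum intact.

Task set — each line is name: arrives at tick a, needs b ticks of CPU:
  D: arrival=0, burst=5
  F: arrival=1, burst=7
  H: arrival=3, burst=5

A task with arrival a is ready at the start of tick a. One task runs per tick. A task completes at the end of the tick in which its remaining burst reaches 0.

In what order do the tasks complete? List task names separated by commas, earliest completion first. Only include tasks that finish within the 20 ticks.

completion order = D, F, H

t=0: L0/L1/L2 = D/-/- → run D
t=1: L0/L1/L2 = DF/-/- → run D
t=2: L0/L1/L2 = DF/-/- → run D
t=3: L0/L1/L2 = FH/D/- → run F
t=4: L0/L1/L2 = FH/D/- → run F
t=5: L0/L1/L2 = FH/D/- → run F
t=6: L0/L1/L2 = H/DF/- → run H
t=7: L0/L1/L2 = H/DF/- → run H
t=8: L0/L1/L2 = H/DF/- → run H
t=9: L0/L1/L2 = -/DFH/- → run D
t=10: L0/L1/L2 = -/DFH/- → run D
t=11: L0/L1/L2 = -/FH/- → run F
t=12: L0/L1/L2 = -/FH/- → run F
t=13: L0/L1/L2 = -/FH/- → run F
t=14: L0/L1/L2 = -/FH/- → run F
t=15: L0/L1/L2 = -/H/- → run H
t=16: L0/L1/L2 = -/H/- → run H
t=17: (idle)
t=18: (idle)
t=19: (idle)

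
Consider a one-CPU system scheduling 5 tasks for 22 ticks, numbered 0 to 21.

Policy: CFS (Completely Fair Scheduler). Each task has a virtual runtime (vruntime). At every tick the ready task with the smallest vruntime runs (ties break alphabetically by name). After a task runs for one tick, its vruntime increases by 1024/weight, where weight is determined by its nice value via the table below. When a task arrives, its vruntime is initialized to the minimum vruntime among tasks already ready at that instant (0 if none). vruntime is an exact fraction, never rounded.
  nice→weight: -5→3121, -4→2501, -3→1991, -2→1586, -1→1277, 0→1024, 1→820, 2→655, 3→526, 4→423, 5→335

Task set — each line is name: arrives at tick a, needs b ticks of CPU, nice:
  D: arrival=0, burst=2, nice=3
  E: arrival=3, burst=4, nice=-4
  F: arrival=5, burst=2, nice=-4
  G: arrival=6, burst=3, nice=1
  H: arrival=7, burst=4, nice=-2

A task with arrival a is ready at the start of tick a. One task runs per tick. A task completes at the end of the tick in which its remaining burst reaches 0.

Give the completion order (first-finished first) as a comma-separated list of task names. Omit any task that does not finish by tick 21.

completion order = D, E, F, H, G

t=0: vr[D=0] → run D
t=1: vr[D=512/263] → run D
t=2: (idle)
t=3: vr[E=0] → run E
t=4: vr[E=1024/2501] → run E
t=5: vr[E=2048/2501 F=2048/2501] → run E
t=6: vr[E=3072/2501 F=2048/2501 G=2048/2501] → run F
t=7: vr[E=3072/2501 F=3072/2501 G=2048/2501 H=2048/2501] → run G
t=8: vr[E=3072/2501 F=3072/2501 G=25856/12505 H=2048/2501] → run H
t=9: vr[E=3072/2501 F=3072/2501 G=25856/12505 H=47616/32513] → run E
t=10: vr[F=3072/2501 G=25856/12505 H=47616/32513] → run F
t=11: vr[G=25856/12505 H=47616/32513] → run H
t=12: vr[G=25856/12505 H=68608/32513] → run G
t=13: vr[G=41472/12505 H=68608/32513] → run H
t=14: vr[G=41472/12505 H=89600/32513] → run H
t=15: vr[G=41472/12505] → run G
t=16: (idle)
t=17: (idle)
t=18: (idle)
t=19: (idle)
t=20: (idle)
t=21: (idle)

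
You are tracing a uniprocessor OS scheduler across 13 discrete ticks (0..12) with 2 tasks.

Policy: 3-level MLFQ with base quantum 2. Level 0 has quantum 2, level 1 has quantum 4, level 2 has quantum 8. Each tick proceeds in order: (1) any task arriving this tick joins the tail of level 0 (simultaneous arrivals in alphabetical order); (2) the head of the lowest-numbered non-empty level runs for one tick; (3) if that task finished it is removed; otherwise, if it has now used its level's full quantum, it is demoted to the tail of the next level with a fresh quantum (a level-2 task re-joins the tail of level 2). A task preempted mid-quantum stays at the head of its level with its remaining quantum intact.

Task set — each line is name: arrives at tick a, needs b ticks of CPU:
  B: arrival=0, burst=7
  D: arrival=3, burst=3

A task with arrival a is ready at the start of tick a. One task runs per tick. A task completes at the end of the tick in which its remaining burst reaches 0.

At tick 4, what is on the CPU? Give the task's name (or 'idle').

running at tick 4 = D

t=0: L0/L1/L2 = B/-/- → run B
t=1: L0/L1/L2 = B/-/- → run B
t=2: L0/L1/L2 = -/B/- → run B
t=3: L0/L1/L2 = D/B/- → run D
t=4: L0/L1/L2 = D/B/- → run D
t=5: L0/L1/L2 = -/BD/- → run B
t=6: L0/L1/L2 = -/BD/- → run B
t=7: L0/L1/L2 = -/BD/- → run B
t=8: L0/L1/L2 = -/D/B → run D
t=9: L0/L1/L2 = -/-/B → run B
t=10: (idle)
t=11: (idle)
t=12: (idle)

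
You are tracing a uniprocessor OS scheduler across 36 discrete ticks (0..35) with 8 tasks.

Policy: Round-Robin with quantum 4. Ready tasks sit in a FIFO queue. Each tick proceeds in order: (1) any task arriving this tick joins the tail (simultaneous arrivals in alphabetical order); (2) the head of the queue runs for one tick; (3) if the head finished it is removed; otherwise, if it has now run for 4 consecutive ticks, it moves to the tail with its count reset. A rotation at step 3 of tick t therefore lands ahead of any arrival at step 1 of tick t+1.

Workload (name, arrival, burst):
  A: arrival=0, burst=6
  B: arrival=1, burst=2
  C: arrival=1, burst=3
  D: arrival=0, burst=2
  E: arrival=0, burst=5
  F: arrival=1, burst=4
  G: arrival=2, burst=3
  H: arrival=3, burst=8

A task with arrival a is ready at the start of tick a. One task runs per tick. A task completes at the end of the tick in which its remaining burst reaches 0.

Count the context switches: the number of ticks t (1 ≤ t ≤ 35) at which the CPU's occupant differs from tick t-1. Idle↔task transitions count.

t=0: queue=[A,D,E] q_used=0 → run A
t=1: queue=[A,D,E,B,C,F] q_used=1 → run A
t=2: queue=[A,D,E,B,C,F,G] q_used=2 → run A
t=3: queue=[A,D,E,B,C,F,G,H] q_used=3 → run A
t=4: queue=[D,E,B,C,F,G,H,A] q_used=0 → run D
t=5: queue=[D,E,B,C,F,G,H,A] q_used=1 → run D
t=6: queue=[E,B,C,F,G,H,A] q_used=0 → run E
t=7: queue=[E,B,C,F,G,H,A] q_used=1 → run E
t=8: queue=[E,B,C,F,G,H,A] q_used=2 → run E
t=9: queue=[E,B,C,F,G,H,A] q_used=3 → run E
t=10: queue=[B,C,F,G,H,A,E] q_used=0 → run B
t=11: queue=[B,C,F,G,H,A,E] q_used=1 → run B
t=12: queue=[C,F,G,H,A,E] q_used=0 → run C
t=13: queue=[C,F,G,H,A,E] q_used=1 → run C
t=14: queue=[C,F,G,H,A,E] q_used=2 → run C
t=15: queue=[F,G,H,A,E] q_used=0 → run F
t=16: queue=[F,G,H,A,E] q_used=1 → run F
t=17: queue=[F,G,H,A,E] q_used=2 → run F
t=18: queue=[F,G,H,A,E] q_used=3 → run F
t=19: queue=[G,H,A,E] q_used=0 → run G
t=20: queue=[G,H,A,E] q_used=1 → run G
t=21: queue=[G,H,A,E] q_used=2 → run G
t=22: queue=[H,A,E] q_used=0 → run H
t=23: queue=[H,A,E] q_used=1 → run H
t=24: queue=[H,A,E] q_used=2 → run H
t=25: queue=[H,A,E] q_used=3 → run H
t=26: queue=[A,E,H] q_used=0 → run A
t=27: queue=[A,E,H] q_used=1 → run A
t=28: queue=[E,H] q_used=0 → run E
t=29: queue=[H] q_used=0 → run H
t=30: queue=[H] q_used=1 → run H
t=31: queue=[H] q_used=2 → run H
t=32: queue=[H] q_used=3 → run H
t=33: (idle)
t=34: (idle)
t=35: (idle)

context switches = 11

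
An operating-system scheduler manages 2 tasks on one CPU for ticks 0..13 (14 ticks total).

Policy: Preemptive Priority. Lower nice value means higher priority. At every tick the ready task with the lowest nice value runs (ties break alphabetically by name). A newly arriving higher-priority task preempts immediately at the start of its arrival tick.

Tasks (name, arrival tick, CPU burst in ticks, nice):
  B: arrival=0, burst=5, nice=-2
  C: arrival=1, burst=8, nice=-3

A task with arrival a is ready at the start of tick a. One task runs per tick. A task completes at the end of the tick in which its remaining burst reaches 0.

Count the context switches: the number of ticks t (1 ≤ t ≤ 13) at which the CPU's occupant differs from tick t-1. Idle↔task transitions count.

context switches = 3

t=0: ready={B} → run B
t=1: ready={B,C} → run C
t=2: ready={B,C} → run C
t=3: ready={B,C} → run C
t=4: ready={B,C} → run C
t=5: ready={B,C} → run C
t=6: ready={B,C} → run C
t=7: ready={B,C} → run C
t=8: ready={B,C} → run C
t=9: ready={B} → run B
t=10: ready={B} → run B
t=11: ready={B} → run B
t=12: ready={B} → run B
t=13: (idle)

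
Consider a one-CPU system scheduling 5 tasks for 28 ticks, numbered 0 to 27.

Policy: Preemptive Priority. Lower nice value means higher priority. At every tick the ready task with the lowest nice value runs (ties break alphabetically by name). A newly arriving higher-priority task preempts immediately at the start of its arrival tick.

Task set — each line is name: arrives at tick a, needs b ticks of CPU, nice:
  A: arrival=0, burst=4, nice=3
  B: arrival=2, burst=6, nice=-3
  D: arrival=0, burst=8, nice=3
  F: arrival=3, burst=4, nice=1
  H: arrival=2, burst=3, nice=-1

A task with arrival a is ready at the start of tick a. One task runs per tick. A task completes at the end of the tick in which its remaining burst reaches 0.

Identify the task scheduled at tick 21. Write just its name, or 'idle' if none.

running at tick 21 = D

t=0: ready={A,D} → run A
t=1: ready={A,D} → run A
t=2: ready={A,B,D,H} → run B
t=3: ready={A,B,D,F,H} → run B
t=4: ready={A,B,D,F,H} → run B
t=5: ready={A,B,D,F,H} → run B
t=6: ready={A,B,D,F,H} → run B
t=7: ready={A,B,D,F,H} → run B
t=8: ready={A,D,F,H} → run H
t=9: ready={A,D,F,H} → run H
t=10: ready={A,D,F,H} → run H
t=11: ready={A,D,F} → run F
t=12: ready={A,D,F} → run F
t=13: ready={A,D,F} → run F
t=14: ready={A,D,F} → run F
t=15: ready={A,D} → run A
t=16: ready={A,D} → run A
t=17: ready={D} → run D
t=18: ready={D} → run D
t=19: ready={D} → run D
t=20: ready={D} → run D
t=21: ready={D} → run D
t=22: ready={D} → run D
t=23: ready={D} → run D
t=24: ready={D} → run D
t=25: (idle)
t=26: (idle)
t=27: (idle)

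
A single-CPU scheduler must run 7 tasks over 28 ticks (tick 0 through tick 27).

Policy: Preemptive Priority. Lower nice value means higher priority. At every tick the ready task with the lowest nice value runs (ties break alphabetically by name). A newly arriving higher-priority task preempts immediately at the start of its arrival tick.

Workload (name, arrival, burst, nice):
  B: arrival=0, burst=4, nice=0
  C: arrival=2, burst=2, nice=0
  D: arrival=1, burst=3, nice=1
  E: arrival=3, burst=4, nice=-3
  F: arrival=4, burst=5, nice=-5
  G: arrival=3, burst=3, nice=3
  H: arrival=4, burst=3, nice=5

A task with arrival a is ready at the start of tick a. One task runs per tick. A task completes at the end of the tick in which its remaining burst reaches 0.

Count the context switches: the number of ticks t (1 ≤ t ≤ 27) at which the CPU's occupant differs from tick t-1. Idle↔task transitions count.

t=0: ready={B} → run B
t=1: ready={B,D} → run B
t=2: ready={B,C,D} → run B
t=3: ready={B,C,D,E,G} → run E
t=4: ready={B,C,D,E,F,G,H} → run F
t=5: ready={B,C,D,E,F,G,H} → run F
t=6: ready={B,C,D,E,F,G,H} → run F
t=7: ready={B,C,D,E,F,G,H} → run F
t=8: ready={B,C,D,E,F,G,H} → run F
t=9: ready={B,C,D,E,G,H} → run E
t=10: ready={B,C,D,E,G,H} → run E
t=11: ready={B,C,D,E,G,H} → run E
t=12: ready={B,C,D,G,H} → run B
t=13: ready={C,D,G,H} → run C
t=14: ready={C,D,G,H} → run C
t=15: ready={D,G,H} → run D
t=16: ready={D,G,H} → run D
t=17: ready={D,G,H} → run D
t=18: ready={G,H} → run G
t=19: ready={G,H} → run G
t=20: ready={G,H} → run G
t=21: ready={H} → run H
t=22: ready={H} → run H
t=23: ready={H} → run H
t=24: (idle)
t=25: (idle)
t=26: (idle)
t=27: (idle)

context switches = 9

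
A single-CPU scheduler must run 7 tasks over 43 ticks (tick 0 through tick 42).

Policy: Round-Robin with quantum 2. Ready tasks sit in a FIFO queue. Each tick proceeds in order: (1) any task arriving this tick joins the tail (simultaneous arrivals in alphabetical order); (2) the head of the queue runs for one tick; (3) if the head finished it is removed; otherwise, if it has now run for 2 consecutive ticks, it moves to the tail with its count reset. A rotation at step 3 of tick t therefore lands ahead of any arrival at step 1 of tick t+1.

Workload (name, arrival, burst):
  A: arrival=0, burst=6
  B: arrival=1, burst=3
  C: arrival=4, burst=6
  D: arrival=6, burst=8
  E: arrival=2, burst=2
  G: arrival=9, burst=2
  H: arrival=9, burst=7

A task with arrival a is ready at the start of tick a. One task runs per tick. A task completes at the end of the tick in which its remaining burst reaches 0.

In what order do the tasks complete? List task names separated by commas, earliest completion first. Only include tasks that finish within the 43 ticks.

t=0: queue=[A] q_used=0 → run A
t=1: queue=[A,B] q_used=1 → run A
t=2: queue=[B,A,E] q_used=0 → run B
t=3: queue=[B,A,E] q_used=1 → run B
t=4: queue=[A,E,B,C] q_used=0 → run A
t=5: queue=[A,E,B,C] q_used=1 → run A
t=6: queue=[E,B,C,A,D] q_used=0 → run E
t=7: queue=[E,B,C,A,D] q_used=1 → run E
t=8: queue=[B,C,A,D] q_used=0 → run B
t=9: queue=[C,A,D,G,H] q_used=0 → run C
t=10: queue=[C,A,D,G,H] q_used=1 → run C
t=11: queue=[A,D,G,H,C] q_used=0 → run A
t=12: queue=[A,D,G,H,C] q_used=1 → run A
t=13: queue=[D,G,H,C] q_used=0 → run D
t=14: queue=[D,G,H,C] q_used=1 → run D
t=15: queue=[G,H,C,D] q_used=0 → run G
t=16: queue=[G,H,C,D] q_used=1 → run G
t=17: queue=[H,C,D] q_used=0 → run H
t=18: queue=[H,C,D] q_used=1 → run H
t=19: queue=[C,D,H] q_used=0 → run C
t=20: queue=[C,D,H] q_used=1 → run C
t=21: queue=[D,H,C] q_used=0 → run D
t=22: queue=[D,H,C] q_used=1 → run D
t=23: queue=[H,C,D] q_used=0 → run H
t=24: queue=[H,C,D] q_used=1 → run H
t=25: queue=[C,D,H] q_used=0 → run C
t=26: queue=[C,D,H] q_used=1 → run C
t=27: queue=[D,H] q_used=0 → run D
t=28: queue=[D,H] q_used=1 → run D
t=29: queue=[H,D] q_used=0 → run H
t=30: queue=[H,D] q_used=1 → run H
t=31: queue=[D,H] q_used=0 → run D
t=32: queue=[D,H] q_used=1 → run D
t=33: queue=[H] q_used=0 → run H
t=34: (idle)
t=35: (idle)
t=36: (idle)
t=37: (idle)
t=38: (idle)
t=39: (idle)
t=40: (idle)
t=41: (idle)
t=42: (idle)

completion order = E, B, A, G, C, D, H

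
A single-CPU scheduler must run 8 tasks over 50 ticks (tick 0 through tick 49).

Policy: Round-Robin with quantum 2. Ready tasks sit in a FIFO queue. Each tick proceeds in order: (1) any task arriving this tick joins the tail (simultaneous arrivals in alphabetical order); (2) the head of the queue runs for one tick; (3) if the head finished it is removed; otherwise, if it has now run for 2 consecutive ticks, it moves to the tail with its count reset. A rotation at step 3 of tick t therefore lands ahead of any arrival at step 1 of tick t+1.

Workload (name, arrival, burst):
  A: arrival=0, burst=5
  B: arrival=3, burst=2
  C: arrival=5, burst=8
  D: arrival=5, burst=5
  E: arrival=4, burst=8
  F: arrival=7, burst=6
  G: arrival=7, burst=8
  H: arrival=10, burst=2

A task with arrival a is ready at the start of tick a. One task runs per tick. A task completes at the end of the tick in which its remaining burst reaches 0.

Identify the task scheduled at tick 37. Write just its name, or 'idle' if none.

running at tick 37 = G

t=0: queue=[A] q_used=0 → run A
t=1: queue=[A] q_used=1 → run A
t=2: queue=[A] q_used=0 → run A
t=3: queue=[A,B] q_used=1 → run A
t=4: queue=[B,A,E] q_used=0 → run B
t=5: queue=[B,A,E,C,D] q_used=1 → run B
t=6: queue=[A,E,C,D] q_used=0 → run A
t=7: queue=[E,C,D,F,G] q_used=0 → run E
t=8: queue=[E,C,D,F,G] q_used=1 → run E
t=9: queue=[C,D,F,G,E] q_used=0 → run C
t=10: queue=[C,D,F,G,E,H] q_used=1 → run C
t=11: queue=[D,F,G,E,H,C] q_used=0 → run D
t=12: queue=[D,F,G,E,H,C] q_used=1 → run D
t=13: queue=[F,G,E,H,C,D] q_used=0 → run F
t=14: queue=[F,G,E,H,C,D] q_used=1 → run F
t=15: queue=[G,E,H,C,D,F] q_used=0 → run G
t=16: queue=[G,E,H,C,D,F] q_used=1 → run G
t=17: queue=[E,H,C,D,F,G] q_used=0 → run E
t=18: queue=[E,H,C,D,F,G] q_used=1 → run E
t=19: queue=[H,C,D,F,G,E] q_used=0 → run H
t=20: queue=[H,C,D,F,G,E] q_used=1 → run H
t=21: queue=[C,D,F,G,E] q_used=0 → run C
t=22: queue=[C,D,F,G,E] q_used=1 → run C
t=23: queue=[D,F,G,E,C] q_used=0 → run D
t=24: queue=[D,F,G,E,C] q_used=1 → run D
t=25: queue=[F,G,E,C,D] q_used=0 → run F
t=26: queue=[F,G,E,C,D] q_used=1 → run F
t=27: queue=[G,E,C,D,F] q_used=0 → run G
t=28: queue=[G,E,C,D,F] q_used=1 → run G
t=29: queue=[E,C,D,F,G] q_used=0 → run E
t=30: queue=[E,C,D,F,G] q_used=1 → run E
t=31: queue=[C,D,F,G,E] q_used=0 → run C
t=32: queue=[C,D,F,G,E] q_used=1 → run C
t=33: queue=[D,F,G,E,C] q_used=0 → run D
t=34: queue=[F,G,E,C] q_used=0 → run F
t=35: queue=[F,G,E,C] q_used=1 → run F
t=36: queue=[G,E,C] q_used=0 → run G
t=37: queue=[G,E,C] q_used=1 → run G
t=38: queue=[E,C,G] q_used=0 → run E
t=39: queue=[E,C,G] q_used=1 → run E
t=40: queue=[C,G] q_used=0 → run C
t=41: queue=[C,G] q_used=1 → run C
t=42: queue=[G] q_used=0 → run G
t=43: queue=[G] q_used=1 → run G
t=44: (idle)
t=45: (idle)
t=46: (idle)
t=47: (idle)
t=48: (idle)
t=49: (idle)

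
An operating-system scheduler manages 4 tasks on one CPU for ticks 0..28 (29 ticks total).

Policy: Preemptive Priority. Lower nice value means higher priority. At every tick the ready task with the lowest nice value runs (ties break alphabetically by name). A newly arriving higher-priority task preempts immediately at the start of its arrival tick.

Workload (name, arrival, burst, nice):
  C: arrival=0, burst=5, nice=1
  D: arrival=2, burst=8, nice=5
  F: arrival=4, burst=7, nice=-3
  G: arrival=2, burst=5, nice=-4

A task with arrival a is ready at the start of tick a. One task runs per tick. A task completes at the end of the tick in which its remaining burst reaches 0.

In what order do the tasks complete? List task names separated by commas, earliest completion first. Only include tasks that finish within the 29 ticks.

t=0: ready={C} → run C
t=1: ready={C} → run C
t=2: ready={C,D,G} → run G
t=3: ready={C,D,G} → run G
t=4: ready={C,D,F,G} → run G
t=5: ready={C,D,F,G} → run G
t=6: ready={C,D,F,G} → run G
t=7: ready={C,D,F} → run F
t=8: ready={C,D,F} → run F
t=9: ready={C,D,F} → run F
t=10: ready={C,D,F} → run F
t=11: ready={C,D,F} → run F
t=12: ready={C,D,F} → run F
t=13: ready={C,D,F} → run F
t=14: ready={C,D} → run C
t=15: ready={C,D} → run C
t=16: ready={C,D} → run C
t=17: ready={D} → run D
t=18: ready={D} → run D
t=19: ready={D} → run D
t=20: ready={D} → run D
t=21: ready={D} → run D
t=22: ready={D} → run D
t=23: ready={D} → run D
t=24: ready={D} → run D
t=25: (idle)
t=26: (idle)
t=27: (idle)
t=28: (idle)

completion order = G, F, C, D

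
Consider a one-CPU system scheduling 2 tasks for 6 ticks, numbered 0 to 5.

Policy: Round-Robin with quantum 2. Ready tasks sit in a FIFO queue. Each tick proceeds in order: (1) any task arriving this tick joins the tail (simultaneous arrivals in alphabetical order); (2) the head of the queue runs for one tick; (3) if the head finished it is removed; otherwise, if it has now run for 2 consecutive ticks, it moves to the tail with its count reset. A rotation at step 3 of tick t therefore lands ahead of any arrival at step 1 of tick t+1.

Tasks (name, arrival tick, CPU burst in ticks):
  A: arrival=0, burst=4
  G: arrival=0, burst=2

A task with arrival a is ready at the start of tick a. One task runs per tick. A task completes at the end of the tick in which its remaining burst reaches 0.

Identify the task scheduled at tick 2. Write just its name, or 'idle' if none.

t=0: queue=[A,G] q_used=0 → run A
t=1: queue=[A,G] q_used=1 → run A
t=2: queue=[G,A] q_used=0 → run G
t=3: queue=[G,A] q_used=1 → run G
t=4: queue=[A] q_used=0 → run A
t=5: queue=[A] q_used=1 → run A

running at tick 2 = G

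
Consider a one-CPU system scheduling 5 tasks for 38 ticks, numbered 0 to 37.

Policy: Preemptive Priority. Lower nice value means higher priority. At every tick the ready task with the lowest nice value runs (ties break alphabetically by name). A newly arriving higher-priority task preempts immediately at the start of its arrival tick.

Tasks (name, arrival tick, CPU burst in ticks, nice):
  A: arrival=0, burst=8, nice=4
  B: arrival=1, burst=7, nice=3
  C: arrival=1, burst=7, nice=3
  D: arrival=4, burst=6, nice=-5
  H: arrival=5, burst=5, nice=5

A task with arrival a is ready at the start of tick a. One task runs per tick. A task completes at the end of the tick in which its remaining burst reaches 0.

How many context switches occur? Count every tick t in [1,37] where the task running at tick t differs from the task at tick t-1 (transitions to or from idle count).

t=0: ready={A} → run A
t=1: ready={A,B,C} → run B
t=2: ready={A,B,C} → run B
t=3: ready={A,B,C} → run B
t=4: ready={A,B,C,D} → run D
t=5: ready={A,B,C,D,H} → run D
t=6: ready={A,B,C,D,H} → run D
t=7: ready={A,B,C,D,H} → run D
t=8: ready={A,B,C,D,H} → run D
t=9: ready={A,B,C,D,H} → run D
t=10: ready={A,B,C,H} → run B
t=11: ready={A,B,C,H} → run B
t=12: ready={A,B,C,H} → run B
t=13: ready={A,B,C,H} → run B
t=14: ready={A,C,H} → run C
t=15: ready={A,C,H} → run C
t=16: ready={A,C,H} → run C
t=17: ready={A,C,H} → run C
t=18: ready={A,C,H} → run C
t=19: ready={A,C,H} → run C
t=20: ready={A,C,H} → run C
t=21: ready={A,H} → run A
t=22: ready={A,H} → run A
t=23: ready={A,H} → run A
t=24: ready={A,H} → run A
t=25: ready={A,H} → run A
t=26: ready={A,H} → run A
t=27: ready={A,H} → run A
t=28: ready={H} → run H
t=29: ready={H} → run H
t=30: ready={H} → run H
t=31: ready={H} → run H
t=32: ready={H} → run H
t=33: (idle)
t=34: (idle)
t=35: (idle)
t=36: (idle)
t=37: (idle)

context switches = 7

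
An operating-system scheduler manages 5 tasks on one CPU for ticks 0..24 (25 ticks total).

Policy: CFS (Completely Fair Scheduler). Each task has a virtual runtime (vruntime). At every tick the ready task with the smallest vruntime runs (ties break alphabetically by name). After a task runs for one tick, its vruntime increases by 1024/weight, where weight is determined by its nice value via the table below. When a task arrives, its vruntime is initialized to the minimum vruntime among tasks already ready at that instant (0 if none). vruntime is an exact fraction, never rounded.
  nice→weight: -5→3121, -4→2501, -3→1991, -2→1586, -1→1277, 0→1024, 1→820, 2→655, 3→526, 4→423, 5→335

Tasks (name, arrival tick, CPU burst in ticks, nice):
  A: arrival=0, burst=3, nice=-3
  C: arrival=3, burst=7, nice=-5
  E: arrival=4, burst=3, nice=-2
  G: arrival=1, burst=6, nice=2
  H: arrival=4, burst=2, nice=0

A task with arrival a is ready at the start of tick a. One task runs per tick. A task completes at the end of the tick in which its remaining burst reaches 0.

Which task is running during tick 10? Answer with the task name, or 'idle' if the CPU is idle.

t=0: vr[A=0] → run A
t=1: vr[A=1024/1991 G=1024/1991] → run A
t=2: vr[A=2048/1991 G=1024/1991] → run G
t=3: vr[A=2048/1991 C=2048/1991 G=2709504/1304105] → run A
t=4: vr[C=2048/1991 E=2048/1991 G=2709504/1304105 H=2048/1991] → run C
t=5: vr[C=8430592/6213911 E=2048/1991 G=2709504/1304105 H=2048/1991] → run E
t=6: vr[C=8430592/6213911 E=2643456/1578863 G=2709504/1304105 H=2048/1991] → run H
t=7: vr[C=8430592/6213911 E=2643456/1578863 G=2709504/1304105 H=4039/1991] → run C
t=8: vr[C=10469376/6213911 E=2643456/1578863 G=2709504/1304105 H=4039/1991] → run E
t=9: vr[C=10469376/6213911 E=3662848/1578863 G=2709504/1304105 H=4039/1991] → run C
t=10: vr[C=12508160/6213911 E=3662848/1578863 G=2709504/1304105 H=4039/1991] → run C
t=11: vr[C=14546944/6213911 E=3662848/1578863 G=2709504/1304105 H=4039/1991] → run H
t=12: vr[C=14546944/6213911 E=3662848/1578863 G=2709504/1304105] → run G
t=13: vr[C=14546944/6213911 E=3662848/1578863 G=4748288/1304105] → run E
t=14: vr[C=14546944/6213911 G=4748288/1304105] → run C
t=15: vr[C=16585728/6213911 G=4748288/1304105] → run C
t=16: vr[C=18624512/6213911 G=4748288/1304105] → run C
t=17: vr[G=4748288/1304105] → run G
t=18: vr[G=6787072/1304105] → run G
t=19: vr[G=8825856/1304105] → run G
t=20: vr[G=2172928/260821] → run G
t=21: (idle)
t=22: (idle)
t=23: (idle)
t=24: (idle)

running at tick 10 = C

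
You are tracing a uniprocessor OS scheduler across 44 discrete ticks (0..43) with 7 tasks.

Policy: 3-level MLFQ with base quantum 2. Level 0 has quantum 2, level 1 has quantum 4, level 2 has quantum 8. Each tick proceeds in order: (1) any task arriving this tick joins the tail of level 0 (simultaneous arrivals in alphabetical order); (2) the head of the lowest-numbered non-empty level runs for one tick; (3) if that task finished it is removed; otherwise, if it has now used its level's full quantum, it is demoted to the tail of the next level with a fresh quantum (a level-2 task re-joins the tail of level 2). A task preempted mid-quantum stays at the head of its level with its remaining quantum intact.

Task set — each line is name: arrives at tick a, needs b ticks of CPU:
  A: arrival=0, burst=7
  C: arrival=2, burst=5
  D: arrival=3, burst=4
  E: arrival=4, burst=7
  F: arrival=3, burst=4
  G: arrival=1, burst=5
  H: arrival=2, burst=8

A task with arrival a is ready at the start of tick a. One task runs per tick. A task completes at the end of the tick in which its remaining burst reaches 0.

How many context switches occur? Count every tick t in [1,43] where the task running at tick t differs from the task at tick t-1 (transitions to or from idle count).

context switches = 17

t=0: L0/L1/L2 = A/-/- → run A
t=1: L0/L1/L2 = AG/-/- → run A
t=2: L0/L1/L2 = GCH/A/- → run G
t=3: L0/L1/L2 = GCHDF/A/- → run G
t=4: L0/L1/L2 = CHDFE/AG/- → run C
t=5: L0/L1/L2 = CHDFE/AG/- → run C
t=6: L0/L1/L2 = HDFE/AGC/- → run H
t=7: L0/L1/L2 = HDFE/AGC/- → run H
t=8: L0/L1/L2 = DFE/AGCH/- → run D
t=9: L0/L1/L2 = DFE/AGCH/- → run D
t=10: L0/L1/L2 = FE/AGCHD/- → run F
t=11: L0/L1/L2 = FE/AGCHD/- → run F
t=12: L0/L1/L2 = E/AGCHDF/- → run E
t=13: L0/L1/L2 = E/AGCHDF/- → run E
t=14: L0/L1/L2 = -/AGCHDFE/- → run A
t=15: L0/L1/L2 = -/AGCHDFE/- → run A
t=16: L0/L1/L2 = -/AGCHDFE/- → run A
t=17: L0/L1/L2 = -/AGCHDFE/- → run A
t=18: L0/L1/L2 = -/GCHDFE/A → run G
t=19: L0/L1/L2 = -/GCHDFE/A → run G
t=20: L0/L1/L2 = -/GCHDFE/A → run G
t=21: L0/L1/L2 = -/CHDFE/A → run C
t=22: L0/L1/L2 = -/CHDFE/A → run C
t=23: L0/L1/L2 = -/CHDFE/A → run C
t=24: L0/L1/L2 = -/HDFE/A → run H
t=25: L0/L1/L2 = -/HDFE/A → run H
t=26: L0/L1/L2 = -/HDFE/A → run H
t=27: L0/L1/L2 = -/HDFE/A → run H
t=28: L0/L1/L2 = -/DFE/AH → run D
t=29: L0/L1/L2 = -/DFE/AH → run D
t=30: L0/L1/L2 = -/FE/AH → run F
t=31: L0/L1/L2 = -/FE/AH → run F
t=32: L0/L1/L2 = -/E/AH → run E
t=33: L0/L1/L2 = -/E/AH → run E
t=34: L0/L1/L2 = -/E/AH → run E
t=35: L0/L1/L2 = -/E/AH → run E
t=36: L0/L1/L2 = -/-/AHE → run A
t=37: L0/L1/L2 = -/-/HE → run H
t=38: L0/L1/L2 = -/-/HE → run H
t=39: L0/L1/L2 = -/-/E → run E
t=40: (idle)
t=41: (idle)
t=42: (idle)
t=43: (idle)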